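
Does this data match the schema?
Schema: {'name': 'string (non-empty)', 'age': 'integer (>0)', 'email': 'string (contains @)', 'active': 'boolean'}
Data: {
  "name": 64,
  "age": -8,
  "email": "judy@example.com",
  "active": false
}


Validating each field against schema:
  name: FAIL (64 is not a string)
  age: FAIL (-8 is not > 0)
  email: OK (string with @)
  active: OK (boolean)

Result: INVALID (2 errors: name, age)

INVALID (2 errors: name, age)


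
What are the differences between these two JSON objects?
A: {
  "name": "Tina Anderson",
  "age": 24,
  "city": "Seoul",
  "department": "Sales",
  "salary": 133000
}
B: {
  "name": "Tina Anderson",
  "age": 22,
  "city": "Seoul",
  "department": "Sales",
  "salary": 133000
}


Comparing each field (in key order):
  name: same
  age: DIFFERENT
  city: same
  department: same
  salary: same
Differences:
  age: 24 -> 22

1 field(s) changed

1 change: age


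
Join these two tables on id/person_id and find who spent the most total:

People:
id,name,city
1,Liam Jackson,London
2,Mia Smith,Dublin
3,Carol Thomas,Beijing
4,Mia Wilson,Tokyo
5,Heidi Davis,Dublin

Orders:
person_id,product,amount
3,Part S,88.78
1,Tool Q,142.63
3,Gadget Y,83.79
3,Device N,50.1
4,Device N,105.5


Join on: people.id = orders.person_id

Joined rows:
  Carol Thomas (Beijing) bought Part S for $88.78
  Liam Jackson (London) bought Tool Q for $142.63
  Carol Thomas (Beijing) bought Gadget Y for $83.79
  Carol Thomas (Beijing) bought Device N for $50.1
  Mia Wilson (Tokyo) bought Device N for $105.5

Total per person:
  Carol Thomas: $222.67
  Liam Jackson: $142.63
  Mia Wilson: $105.50

Top spender: Carol Thomas ($222.67)

Carol Thomas ($222.67)


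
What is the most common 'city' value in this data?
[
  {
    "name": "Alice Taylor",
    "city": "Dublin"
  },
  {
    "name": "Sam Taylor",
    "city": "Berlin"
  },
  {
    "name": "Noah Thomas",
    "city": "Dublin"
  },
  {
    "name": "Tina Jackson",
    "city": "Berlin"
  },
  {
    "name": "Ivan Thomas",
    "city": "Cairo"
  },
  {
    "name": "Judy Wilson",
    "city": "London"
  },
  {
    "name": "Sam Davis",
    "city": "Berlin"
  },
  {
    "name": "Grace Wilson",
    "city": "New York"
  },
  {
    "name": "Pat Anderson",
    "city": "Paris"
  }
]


Counting 'city' values across 9 records:

  Berlin: 3 ###
  Dublin: 2 ##
  Cairo: 1 #
  London: 1 #
  New York: 1 #
  Paris: 1 #

Most common: Berlin (3 times)

Berlin (3 times)


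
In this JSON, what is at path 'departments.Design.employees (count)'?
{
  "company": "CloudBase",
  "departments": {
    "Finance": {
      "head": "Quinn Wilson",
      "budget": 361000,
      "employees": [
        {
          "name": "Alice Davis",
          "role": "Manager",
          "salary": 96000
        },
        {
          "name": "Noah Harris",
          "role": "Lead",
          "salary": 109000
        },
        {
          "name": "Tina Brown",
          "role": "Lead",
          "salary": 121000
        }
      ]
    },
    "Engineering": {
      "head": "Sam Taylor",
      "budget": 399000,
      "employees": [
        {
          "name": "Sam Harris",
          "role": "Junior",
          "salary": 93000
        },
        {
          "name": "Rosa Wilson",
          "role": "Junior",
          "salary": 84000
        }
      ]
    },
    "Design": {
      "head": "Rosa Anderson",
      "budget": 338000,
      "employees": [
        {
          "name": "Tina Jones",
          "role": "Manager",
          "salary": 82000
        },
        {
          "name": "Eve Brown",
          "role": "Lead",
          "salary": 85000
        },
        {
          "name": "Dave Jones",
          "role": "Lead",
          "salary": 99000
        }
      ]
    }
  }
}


Path: departments.Design.employees (count)

Navigate:
  -> departments
  -> Design
  -> employees (array, length 3)

3


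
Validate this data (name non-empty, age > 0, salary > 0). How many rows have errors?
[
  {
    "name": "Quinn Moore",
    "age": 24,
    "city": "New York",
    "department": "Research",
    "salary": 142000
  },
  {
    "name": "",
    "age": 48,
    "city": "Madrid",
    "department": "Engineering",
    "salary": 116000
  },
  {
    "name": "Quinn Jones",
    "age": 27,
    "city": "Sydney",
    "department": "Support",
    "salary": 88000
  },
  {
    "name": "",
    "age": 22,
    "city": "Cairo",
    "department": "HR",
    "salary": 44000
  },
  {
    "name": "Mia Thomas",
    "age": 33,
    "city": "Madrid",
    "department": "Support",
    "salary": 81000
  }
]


Validating 5 records:
Rules: name non-empty, age > 0, salary > 0

  Row 1 (Quinn Moore): OK
  Row 2 (???): empty name
  Row 3 (Quinn Jones): OK
  Row 4 (???): empty name
  Row 5 (Mia Thomas): OK

Total errors: 2

2 errors


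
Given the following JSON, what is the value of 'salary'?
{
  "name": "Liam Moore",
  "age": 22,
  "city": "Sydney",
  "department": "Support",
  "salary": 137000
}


Looking up field 'salary'
Value: 137000

137000


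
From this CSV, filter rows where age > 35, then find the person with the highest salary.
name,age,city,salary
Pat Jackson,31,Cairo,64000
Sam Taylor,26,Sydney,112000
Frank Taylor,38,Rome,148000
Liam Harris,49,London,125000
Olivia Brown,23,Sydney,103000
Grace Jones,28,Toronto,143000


Filter: age > 35
Sort by: salary (descending)

Filtered records (2):
  Frank Taylor, age 38, salary $148000
  Liam Harris, age 49, salary $125000

Highest salary: Frank Taylor ($148000)

Frank Taylor


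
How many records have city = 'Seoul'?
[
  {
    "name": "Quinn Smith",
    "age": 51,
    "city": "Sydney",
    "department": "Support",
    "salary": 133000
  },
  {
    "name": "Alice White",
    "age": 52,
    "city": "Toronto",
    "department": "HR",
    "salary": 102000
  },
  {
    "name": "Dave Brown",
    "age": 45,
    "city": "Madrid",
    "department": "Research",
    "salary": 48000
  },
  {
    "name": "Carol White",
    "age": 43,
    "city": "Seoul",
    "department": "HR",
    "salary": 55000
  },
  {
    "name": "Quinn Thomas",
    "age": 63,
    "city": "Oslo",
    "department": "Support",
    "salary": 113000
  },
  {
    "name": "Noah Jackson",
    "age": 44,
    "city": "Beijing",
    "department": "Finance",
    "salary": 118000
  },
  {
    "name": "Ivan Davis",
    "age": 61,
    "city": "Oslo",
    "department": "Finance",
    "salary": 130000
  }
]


Data: 7 records
Condition: city = 'Seoul'

Checking each record:
  Quinn Smith: Sydney
  Alice White: Toronto
  Dave Brown: Madrid
  Carol White: Seoul MATCH
  Quinn Thomas: Oslo
  Noah Jackson: Beijing
  Ivan Davis: Oslo

Count: 1

1


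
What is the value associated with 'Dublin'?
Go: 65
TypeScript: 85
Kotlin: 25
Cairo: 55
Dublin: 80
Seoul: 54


Looking up key 'Dublin'
Value: 80

80


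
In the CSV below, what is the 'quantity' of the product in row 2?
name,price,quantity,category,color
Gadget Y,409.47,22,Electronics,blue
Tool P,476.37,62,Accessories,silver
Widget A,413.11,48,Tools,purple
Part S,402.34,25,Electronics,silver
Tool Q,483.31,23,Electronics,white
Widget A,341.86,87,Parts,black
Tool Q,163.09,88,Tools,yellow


Query: Row 2 ('Tool P'), column 'quantity'
Value: 62

62


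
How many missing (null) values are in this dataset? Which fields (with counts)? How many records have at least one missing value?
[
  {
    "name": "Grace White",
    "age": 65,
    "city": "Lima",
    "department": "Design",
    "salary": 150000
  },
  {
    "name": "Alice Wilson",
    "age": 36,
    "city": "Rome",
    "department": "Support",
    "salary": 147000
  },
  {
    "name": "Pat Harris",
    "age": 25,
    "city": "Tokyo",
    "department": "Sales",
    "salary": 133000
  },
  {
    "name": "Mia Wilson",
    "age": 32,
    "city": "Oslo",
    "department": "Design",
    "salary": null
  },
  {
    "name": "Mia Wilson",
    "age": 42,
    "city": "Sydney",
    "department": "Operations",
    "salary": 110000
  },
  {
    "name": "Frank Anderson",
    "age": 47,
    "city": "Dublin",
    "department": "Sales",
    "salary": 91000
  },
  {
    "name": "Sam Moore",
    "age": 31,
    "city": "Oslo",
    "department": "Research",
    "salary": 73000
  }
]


Checking for missing (null) values in 7 records:

  Grace White: complete
  Alice Wilson: complete
  Pat Harris: complete
  Mia Wilson: salary
  Mia Wilson: complete
  Frank Anderson: complete
  Sam Moore: complete

Per field:
  name: 0 missing
  age: 0 missing
  city: 0 missing
  department: 0 missing
  salary: 1 missing

Total missing values: 1
Records with any missing: 1

1 missing values (salary: 1); 1 incomplete records


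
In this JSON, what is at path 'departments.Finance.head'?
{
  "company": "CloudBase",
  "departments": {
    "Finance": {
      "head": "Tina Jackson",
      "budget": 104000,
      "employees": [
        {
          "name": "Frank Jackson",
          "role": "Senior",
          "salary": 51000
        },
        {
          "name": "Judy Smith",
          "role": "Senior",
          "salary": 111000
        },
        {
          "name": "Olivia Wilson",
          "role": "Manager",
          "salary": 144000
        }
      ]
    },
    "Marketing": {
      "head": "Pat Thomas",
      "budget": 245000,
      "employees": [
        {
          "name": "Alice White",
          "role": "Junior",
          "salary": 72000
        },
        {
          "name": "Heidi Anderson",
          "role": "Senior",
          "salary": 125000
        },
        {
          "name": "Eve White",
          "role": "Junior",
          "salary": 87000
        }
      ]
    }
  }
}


Path: departments.Finance.head

Navigate:
  -> departments
  -> Finance
  -> head = 'Tina Jackson'

Tina Jackson


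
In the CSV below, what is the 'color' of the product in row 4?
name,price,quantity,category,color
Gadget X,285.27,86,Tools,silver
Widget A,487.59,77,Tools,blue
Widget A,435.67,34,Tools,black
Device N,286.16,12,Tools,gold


Query: Row 4 ('Device N'), column 'color'
Value: gold

gold


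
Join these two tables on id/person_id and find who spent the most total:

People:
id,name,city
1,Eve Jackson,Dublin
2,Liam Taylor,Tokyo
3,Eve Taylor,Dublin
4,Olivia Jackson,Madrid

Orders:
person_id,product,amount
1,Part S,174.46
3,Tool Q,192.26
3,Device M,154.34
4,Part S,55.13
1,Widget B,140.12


Join on: people.id = orders.person_id

Joined rows:
  Eve Jackson (Dublin) bought Part S for $174.46
  Eve Taylor (Dublin) bought Tool Q for $192.26
  Eve Taylor (Dublin) bought Device M for $154.34
  Olivia Jackson (Madrid) bought Part S for $55.13
  Eve Jackson (Dublin) bought Widget B for $140.12

Total per person:
  Eve Taylor: $346.60
  Eve Jackson: $314.58
  Olivia Jackson: $55.13

Top spender: Eve Taylor ($346.60)

Eve Taylor ($346.60)


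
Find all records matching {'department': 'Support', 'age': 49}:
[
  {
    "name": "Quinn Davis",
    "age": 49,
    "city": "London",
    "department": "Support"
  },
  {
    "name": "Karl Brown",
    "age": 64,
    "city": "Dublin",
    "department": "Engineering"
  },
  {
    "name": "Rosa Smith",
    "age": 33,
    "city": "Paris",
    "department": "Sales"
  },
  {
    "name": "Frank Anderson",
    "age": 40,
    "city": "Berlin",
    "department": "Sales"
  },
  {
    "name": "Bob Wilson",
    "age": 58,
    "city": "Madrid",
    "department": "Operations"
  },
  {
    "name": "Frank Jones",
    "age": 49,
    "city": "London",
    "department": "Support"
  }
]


Search criteria: {'department': 'Support', 'age': 49}

Checking 6 records:
  Quinn Davis: {department: Support, age: 49} <-- MATCH
  Karl Brown: {department: Engineering, age: 64}
  Rosa Smith: {department: Sales, age: 33}
  Frank Anderson: {department: Sales, age: 40}
  Bob Wilson: {department: Operations, age: 58}
  Frank Jones: {department: Support, age: 49} <-- MATCH

Matches: ["Quinn Davis", "Frank Jones"]

["Quinn Davis", "Frank Jones"]


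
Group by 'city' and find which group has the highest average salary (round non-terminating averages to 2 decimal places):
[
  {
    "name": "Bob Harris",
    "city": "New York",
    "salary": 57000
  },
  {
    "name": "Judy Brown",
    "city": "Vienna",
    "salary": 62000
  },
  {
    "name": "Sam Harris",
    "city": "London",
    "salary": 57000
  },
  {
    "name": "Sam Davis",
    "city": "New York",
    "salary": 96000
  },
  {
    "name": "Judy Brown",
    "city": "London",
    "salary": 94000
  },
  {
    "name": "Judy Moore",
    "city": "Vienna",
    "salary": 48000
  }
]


Group by: city

Groups:
  London: 2 people, avg salary = 151000/2 = $75500
  New York: 2 people, avg salary = 153000/2 = $76500
  Vienna: 2 people, avg salary = 110000/2 = $55000

Highest average salary: New York ($76500)

New York ($76500)


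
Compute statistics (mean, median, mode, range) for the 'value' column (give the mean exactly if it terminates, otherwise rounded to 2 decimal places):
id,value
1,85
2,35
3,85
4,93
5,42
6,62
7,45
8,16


Data: [85, 35, 85, 93, 42, 62, 45, 16]
Count: 8
Sum: 463
Mean: 463/8 = 57.875
Sorted: [16, 35, 42, 45, 62, 85, 85, 93]
Median: 53.5
Mode: 85 (2 times)
Range: 93 - 16 = 77
Min: 16, Max: 93

mean=57.875, median=53.5, mode=85, range=77


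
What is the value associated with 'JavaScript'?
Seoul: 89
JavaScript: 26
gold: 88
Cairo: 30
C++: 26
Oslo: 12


Looking up key 'JavaScript'
Value: 26

26


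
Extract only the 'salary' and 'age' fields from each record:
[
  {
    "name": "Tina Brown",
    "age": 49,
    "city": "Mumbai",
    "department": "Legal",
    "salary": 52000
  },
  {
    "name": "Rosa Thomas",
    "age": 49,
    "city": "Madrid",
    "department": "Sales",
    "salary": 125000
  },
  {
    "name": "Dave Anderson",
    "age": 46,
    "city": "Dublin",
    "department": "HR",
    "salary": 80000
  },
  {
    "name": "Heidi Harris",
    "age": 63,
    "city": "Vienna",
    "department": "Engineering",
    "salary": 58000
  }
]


Original: 4 records with fields: name, age, city, department, salary
Keep: ['salary', 'age']
Drop: ['name', 'city', 'department']
Result: 4 records, 2 fields each

[
  {
    "salary": 52000,
    "age": 49
  },
  {
    "salary": 125000,
    "age": 49
  },
  {
    "salary": 80000,
    "age": 46
  },
  {
    "salary": 58000,
    "age": 63
  }
]


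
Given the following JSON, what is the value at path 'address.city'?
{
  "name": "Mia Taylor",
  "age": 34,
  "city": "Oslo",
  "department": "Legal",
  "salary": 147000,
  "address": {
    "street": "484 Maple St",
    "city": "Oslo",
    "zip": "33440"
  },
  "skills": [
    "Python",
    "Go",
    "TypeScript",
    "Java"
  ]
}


Query: address.city
Path: address -> city
Value: Oslo

Oslo


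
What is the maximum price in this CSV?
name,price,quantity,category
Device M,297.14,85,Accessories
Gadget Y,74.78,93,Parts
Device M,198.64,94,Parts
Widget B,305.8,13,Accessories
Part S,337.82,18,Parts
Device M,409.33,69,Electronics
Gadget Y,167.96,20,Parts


Computing maximum price:
Values: [297.14, 74.78, 198.64, 305.8, 337.82, 409.33, 167.96]
Max = 409.33

409.33


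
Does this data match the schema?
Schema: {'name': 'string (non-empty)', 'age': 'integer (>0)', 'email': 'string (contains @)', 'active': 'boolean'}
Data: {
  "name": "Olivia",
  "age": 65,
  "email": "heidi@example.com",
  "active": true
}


Validating each field against schema:
  name: OK (non-empty string)
  age: OK (positive integer)
  email: OK (string with @)
  active: OK (boolean)

Result: VALID

VALID


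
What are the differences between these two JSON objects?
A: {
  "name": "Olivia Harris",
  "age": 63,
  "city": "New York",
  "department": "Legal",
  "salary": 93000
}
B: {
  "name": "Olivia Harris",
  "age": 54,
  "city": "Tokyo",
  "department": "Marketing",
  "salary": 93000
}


Comparing each field (in key order):
  name: same
  age: DIFFERENT
  city: DIFFERENT
  department: DIFFERENT
  salary: same
Differences:
  age: 63 -> 54
  city: New York -> Tokyo
  department: Legal -> Marketing

3 field(s) changed

3 changes: age, city, department


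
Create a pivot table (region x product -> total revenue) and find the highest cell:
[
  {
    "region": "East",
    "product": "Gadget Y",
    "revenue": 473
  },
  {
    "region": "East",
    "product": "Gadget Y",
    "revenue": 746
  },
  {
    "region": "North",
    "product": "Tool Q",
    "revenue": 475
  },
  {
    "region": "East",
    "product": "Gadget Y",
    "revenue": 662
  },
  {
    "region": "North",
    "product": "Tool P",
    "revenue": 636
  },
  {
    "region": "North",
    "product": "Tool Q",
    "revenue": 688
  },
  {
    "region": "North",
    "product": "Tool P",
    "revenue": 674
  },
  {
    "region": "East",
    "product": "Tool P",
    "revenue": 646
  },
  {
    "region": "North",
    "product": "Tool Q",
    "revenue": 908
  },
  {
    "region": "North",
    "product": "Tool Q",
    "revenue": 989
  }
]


Pivot: region (rows) x product (columns) -> total revenue

     Gadget Y      Tool P        Tool Q      
East          1881           646             0  
North            0          1310          3060  

Highest: North / Tool Q = $3060

North / Tool Q = $3060


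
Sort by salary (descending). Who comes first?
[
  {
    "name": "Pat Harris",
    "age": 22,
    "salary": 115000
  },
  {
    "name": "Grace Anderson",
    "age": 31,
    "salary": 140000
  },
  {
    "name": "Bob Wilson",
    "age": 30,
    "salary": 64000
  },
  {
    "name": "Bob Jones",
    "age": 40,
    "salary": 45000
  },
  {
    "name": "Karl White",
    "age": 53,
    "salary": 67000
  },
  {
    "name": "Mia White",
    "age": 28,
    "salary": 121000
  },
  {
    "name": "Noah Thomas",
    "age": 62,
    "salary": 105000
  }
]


Sort by: salary (descending)

Sorted order:
  1. Grace Anderson (salary = 140000)
  2. Mia White (salary = 121000)
  3. Pat Harris (salary = 115000)
  4. Noah Thomas (salary = 105000)
  5. Karl White (salary = 67000)
  6. Bob Wilson (salary = 64000)
  7. Bob Jones (salary = 45000)

First: Grace Anderson

Grace Anderson


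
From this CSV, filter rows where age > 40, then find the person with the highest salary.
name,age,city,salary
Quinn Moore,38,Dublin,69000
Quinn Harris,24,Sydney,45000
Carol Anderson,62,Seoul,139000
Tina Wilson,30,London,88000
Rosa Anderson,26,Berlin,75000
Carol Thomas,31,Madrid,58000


Filter: age > 40
Sort by: salary (descending)

Filtered records (1):
  Carol Anderson, age 62, salary $139000

Highest salary: Carol Anderson ($139000)

Carol Anderson


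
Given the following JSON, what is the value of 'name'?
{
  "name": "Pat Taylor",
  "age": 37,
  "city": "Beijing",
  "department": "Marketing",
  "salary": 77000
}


Looking up field 'name'
Value: Pat Taylor

Pat Taylor


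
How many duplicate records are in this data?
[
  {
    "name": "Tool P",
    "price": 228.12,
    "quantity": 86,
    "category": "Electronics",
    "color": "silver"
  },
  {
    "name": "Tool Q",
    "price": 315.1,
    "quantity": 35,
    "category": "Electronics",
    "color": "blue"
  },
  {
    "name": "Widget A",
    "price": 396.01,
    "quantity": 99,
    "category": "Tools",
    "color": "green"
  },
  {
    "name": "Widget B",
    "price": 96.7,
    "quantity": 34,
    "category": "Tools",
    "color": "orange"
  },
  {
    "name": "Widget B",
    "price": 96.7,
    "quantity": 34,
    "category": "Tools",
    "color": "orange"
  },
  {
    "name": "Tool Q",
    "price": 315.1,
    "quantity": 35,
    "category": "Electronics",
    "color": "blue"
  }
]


Checking 6 records for duplicates:

  Row 1: Tool P ($228.12, qty 86)
  Row 2: Tool Q ($315.1, qty 35)
  Row 3: Widget A ($396.01, qty 99)
  Row 4: Widget B ($96.7, qty 34)
  Row 5: Widget B ($96.7, qty 34) <-- DUPLICATE
  Row 6: Tool Q ($315.1, qty 35) <-- DUPLICATE

Duplicates found: 2
Unique records: 4

2 duplicates, 4 unique


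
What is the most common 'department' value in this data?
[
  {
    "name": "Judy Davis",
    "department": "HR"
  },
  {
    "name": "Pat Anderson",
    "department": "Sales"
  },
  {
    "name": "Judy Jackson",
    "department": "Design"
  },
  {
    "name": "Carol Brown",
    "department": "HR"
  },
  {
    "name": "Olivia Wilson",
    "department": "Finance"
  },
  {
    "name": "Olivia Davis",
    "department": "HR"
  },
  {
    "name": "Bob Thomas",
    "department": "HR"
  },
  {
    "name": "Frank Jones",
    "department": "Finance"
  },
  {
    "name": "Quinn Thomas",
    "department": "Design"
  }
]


Counting 'department' values across 9 records:

  HR: 4 ####
  Design: 2 ##
  Finance: 2 ##
  Sales: 1 #

Most common: HR (4 times)

HR (4 times)


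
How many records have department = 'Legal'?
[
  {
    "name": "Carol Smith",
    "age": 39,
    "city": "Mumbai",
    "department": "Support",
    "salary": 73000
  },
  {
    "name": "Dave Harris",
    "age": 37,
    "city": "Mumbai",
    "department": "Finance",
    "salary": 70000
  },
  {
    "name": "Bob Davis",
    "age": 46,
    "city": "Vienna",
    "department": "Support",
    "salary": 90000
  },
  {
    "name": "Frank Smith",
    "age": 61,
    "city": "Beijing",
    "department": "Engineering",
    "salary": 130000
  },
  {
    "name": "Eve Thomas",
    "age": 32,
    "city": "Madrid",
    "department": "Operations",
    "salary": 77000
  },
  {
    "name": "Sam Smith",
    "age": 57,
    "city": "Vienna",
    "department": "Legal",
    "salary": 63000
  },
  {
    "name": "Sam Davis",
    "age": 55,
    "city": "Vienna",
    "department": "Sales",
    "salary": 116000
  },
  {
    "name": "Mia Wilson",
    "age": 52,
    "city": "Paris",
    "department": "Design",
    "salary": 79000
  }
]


Data: 8 records
Condition: department = 'Legal'

Checking each record:
  Carol Smith: Support
  Dave Harris: Finance
  Bob Davis: Support
  Frank Smith: Engineering
  Eve Thomas: Operations
  Sam Smith: Legal MATCH
  Sam Davis: Sales
  Mia Wilson: Design

Count: 1

1


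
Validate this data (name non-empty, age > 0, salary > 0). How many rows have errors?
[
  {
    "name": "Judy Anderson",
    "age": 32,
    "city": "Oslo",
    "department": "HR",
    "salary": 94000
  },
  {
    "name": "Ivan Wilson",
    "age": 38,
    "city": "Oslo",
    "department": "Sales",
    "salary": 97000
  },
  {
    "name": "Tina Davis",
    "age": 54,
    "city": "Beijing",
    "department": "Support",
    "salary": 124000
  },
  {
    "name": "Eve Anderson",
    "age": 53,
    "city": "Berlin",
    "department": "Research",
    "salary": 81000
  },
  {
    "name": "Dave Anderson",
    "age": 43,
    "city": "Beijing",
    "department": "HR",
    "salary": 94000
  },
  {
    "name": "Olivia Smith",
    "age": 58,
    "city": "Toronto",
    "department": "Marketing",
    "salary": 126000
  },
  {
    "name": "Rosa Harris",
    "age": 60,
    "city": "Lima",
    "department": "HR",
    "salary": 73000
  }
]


Validating 7 records:
Rules: name non-empty, age > 0, salary > 0

  Row 1 (Judy Anderson): OK
  Row 2 (Ivan Wilson): OK
  Row 3 (Tina Davis): OK
  Row 4 (Eve Anderson): OK
  Row 5 (Dave Anderson): OK
  Row 6 (Olivia Smith): OK
  Row 7 (Rosa Harris): OK

Total errors: 0

0 errors


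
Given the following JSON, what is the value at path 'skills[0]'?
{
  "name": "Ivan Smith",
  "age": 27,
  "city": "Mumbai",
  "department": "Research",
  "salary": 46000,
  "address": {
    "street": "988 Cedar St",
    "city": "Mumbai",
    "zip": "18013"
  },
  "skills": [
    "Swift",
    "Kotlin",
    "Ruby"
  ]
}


Query: skills[0]
Path: skills -> first element
Value: Swift

Swift


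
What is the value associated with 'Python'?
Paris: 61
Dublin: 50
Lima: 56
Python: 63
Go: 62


Looking up key 'Python'
Value: 63

63


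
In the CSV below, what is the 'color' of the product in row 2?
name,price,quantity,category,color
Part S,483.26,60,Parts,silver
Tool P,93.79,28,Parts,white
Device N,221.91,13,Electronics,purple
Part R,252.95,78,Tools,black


Query: Row 2 ('Tool P'), column 'color'
Value: white

white


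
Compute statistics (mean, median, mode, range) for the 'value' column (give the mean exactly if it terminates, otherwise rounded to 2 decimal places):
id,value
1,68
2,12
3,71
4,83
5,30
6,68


Data: [68, 12, 71, 83, 30, 68]
Count: 6
Sum: 332
Mean: 332/6 ≈ 55.33 (rounded to 2 decimal places)
Sorted: [12, 30, 68, 68, 71, 83]
Median: 68.0
Mode: 68 (2 times)
Range: 83 - 12 = 71
Min: 12, Max: 83

mean≈55.33, median=68.0, mode=68, range=71


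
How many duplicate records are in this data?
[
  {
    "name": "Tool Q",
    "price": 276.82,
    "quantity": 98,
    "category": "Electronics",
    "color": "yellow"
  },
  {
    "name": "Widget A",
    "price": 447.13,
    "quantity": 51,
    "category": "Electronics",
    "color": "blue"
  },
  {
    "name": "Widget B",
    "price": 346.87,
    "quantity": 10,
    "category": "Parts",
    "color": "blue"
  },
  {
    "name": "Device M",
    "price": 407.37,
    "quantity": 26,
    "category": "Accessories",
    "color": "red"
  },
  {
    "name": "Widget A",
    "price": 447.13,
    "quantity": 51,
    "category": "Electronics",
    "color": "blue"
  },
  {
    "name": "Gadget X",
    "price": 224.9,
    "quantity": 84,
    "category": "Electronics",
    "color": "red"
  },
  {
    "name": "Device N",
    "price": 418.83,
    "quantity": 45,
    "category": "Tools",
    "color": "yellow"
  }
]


Checking 7 records for duplicates:

  Row 1: Tool Q ($276.82, qty 98)
  Row 2: Widget A ($447.13, qty 51)
  Row 3: Widget B ($346.87, qty 10)
  Row 4: Device M ($407.37, qty 26)
  Row 5: Widget A ($447.13, qty 51) <-- DUPLICATE
  Row 6: Gadget X ($224.9, qty 84)
  Row 7: Device N ($418.83, qty 45)

Duplicates found: 1
Unique records: 6

1 duplicates, 6 unique


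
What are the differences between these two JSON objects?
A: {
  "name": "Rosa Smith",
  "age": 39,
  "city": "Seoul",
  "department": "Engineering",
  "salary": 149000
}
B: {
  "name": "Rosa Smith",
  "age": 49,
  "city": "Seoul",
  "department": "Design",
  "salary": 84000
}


Comparing each field (in key order):
  name: same
  age: DIFFERENT
  city: same
  department: DIFFERENT
  salary: DIFFERENT
Differences:
  age: 39 -> 49
  department: Engineering -> Design
  salary: 149000 -> 84000

3 field(s) changed

3 changes: age, department, salary


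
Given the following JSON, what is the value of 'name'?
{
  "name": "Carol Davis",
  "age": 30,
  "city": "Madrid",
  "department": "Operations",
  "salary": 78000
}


Looking up field 'name'
Value: Carol Davis

Carol Davis


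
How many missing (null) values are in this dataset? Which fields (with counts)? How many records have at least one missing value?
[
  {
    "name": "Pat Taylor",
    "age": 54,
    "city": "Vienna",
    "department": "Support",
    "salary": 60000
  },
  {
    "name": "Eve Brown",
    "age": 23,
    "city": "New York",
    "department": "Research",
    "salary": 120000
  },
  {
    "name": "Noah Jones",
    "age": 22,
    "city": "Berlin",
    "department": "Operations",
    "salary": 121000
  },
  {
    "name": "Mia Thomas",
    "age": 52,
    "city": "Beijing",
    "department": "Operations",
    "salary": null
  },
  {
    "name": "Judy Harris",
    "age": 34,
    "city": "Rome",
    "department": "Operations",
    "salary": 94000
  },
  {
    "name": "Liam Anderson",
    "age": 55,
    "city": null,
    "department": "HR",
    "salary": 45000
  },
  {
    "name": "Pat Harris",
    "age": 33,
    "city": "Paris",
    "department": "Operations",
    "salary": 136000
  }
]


Checking for missing (null) values in 7 records:

  Pat Taylor: complete
  Eve Brown: complete
  Noah Jones: complete
  Mia Thomas: salary
  Judy Harris: complete
  Liam Anderson: city
  Pat Harris: complete

Per field:
  name: 0 missing
  age: 0 missing
  city: 1 missing
  department: 0 missing
  salary: 1 missing

Total missing values: 2
Records with any missing: 2

2 missing values (city: 1, salary: 1); 2 incomplete records


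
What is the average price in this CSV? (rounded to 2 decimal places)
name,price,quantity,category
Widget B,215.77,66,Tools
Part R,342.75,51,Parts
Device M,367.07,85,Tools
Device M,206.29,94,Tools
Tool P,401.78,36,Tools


Computing average price:
Values: [215.77, 342.75, 367.07, 206.29, 401.78]
Sum = 1533.66
Count = 5
Average = 1533.66/5 = 306.732 exactly -> 306.73 (rounded half-up to 2 decimal places)

306.73


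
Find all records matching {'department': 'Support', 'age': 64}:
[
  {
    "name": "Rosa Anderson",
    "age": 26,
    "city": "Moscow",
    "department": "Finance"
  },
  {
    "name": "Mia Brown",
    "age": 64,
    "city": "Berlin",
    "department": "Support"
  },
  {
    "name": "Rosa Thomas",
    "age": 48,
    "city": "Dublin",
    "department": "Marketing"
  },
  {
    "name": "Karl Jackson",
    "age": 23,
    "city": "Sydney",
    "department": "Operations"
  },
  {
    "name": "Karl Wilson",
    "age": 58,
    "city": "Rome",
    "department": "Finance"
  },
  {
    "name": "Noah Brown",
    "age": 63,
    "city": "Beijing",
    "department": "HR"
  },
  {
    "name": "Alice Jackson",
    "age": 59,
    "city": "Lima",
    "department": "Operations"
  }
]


Search criteria: {'department': 'Support', 'age': 64}

Checking 7 records:
  Rosa Anderson: {department: Finance, age: 26}
  Mia Brown: {department: Support, age: 64} <-- MATCH
  Rosa Thomas: {department: Marketing, age: 48}
  Karl Jackson: {department: Operations, age: 23}
  Karl Wilson: {department: Finance, age: 58}
  Noah Brown: {department: HR, age: 63}
  Alice Jackson: {department: Operations, age: 59}

Matches: ["Mia Brown"]

["Mia Brown"]


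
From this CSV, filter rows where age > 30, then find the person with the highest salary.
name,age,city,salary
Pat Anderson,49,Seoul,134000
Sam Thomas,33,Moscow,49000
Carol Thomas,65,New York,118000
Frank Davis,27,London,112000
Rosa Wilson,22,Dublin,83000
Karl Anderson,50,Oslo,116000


Filter: age > 30
Sort by: salary (descending)

Filtered records (4):
  Pat Anderson, age 49, salary $134000
  Carol Thomas, age 65, salary $118000
  Karl Anderson, age 50, salary $116000
  Sam Thomas, age 33, salary $49000

Highest salary: Pat Anderson ($134000)

Pat Anderson


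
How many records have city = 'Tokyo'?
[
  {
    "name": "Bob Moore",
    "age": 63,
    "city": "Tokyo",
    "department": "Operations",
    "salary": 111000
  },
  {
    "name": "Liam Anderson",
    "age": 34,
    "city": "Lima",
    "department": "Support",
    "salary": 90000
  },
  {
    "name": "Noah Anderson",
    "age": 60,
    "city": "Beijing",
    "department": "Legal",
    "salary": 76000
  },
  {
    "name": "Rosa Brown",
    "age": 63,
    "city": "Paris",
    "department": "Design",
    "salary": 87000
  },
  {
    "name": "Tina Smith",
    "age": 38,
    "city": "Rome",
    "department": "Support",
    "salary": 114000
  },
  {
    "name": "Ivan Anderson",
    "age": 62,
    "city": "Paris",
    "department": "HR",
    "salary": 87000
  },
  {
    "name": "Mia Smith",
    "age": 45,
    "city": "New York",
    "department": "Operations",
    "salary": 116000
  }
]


Data: 7 records
Condition: city = 'Tokyo'

Checking each record:
  Bob Moore: Tokyo MATCH
  Liam Anderson: Lima
  Noah Anderson: Beijing
  Rosa Brown: Paris
  Tina Smith: Rome
  Ivan Anderson: Paris
  Mia Smith: New York

Count: 1

1


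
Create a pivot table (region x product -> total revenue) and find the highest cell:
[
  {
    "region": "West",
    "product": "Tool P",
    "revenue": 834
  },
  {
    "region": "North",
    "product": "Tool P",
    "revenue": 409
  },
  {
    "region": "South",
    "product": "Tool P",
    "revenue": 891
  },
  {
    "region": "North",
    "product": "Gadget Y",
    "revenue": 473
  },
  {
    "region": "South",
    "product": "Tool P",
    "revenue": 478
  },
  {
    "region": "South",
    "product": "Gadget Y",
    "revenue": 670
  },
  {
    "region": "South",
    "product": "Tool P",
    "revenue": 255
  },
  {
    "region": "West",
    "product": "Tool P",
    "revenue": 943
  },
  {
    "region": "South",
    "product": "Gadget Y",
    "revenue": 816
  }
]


Pivot: region (rows) x product (columns) -> total revenue

     Gadget Y      Tool P      
North          473           409  
South         1486          1624  
West             0          1777  

Highest: West / Tool P = $1777

West / Tool P = $1777


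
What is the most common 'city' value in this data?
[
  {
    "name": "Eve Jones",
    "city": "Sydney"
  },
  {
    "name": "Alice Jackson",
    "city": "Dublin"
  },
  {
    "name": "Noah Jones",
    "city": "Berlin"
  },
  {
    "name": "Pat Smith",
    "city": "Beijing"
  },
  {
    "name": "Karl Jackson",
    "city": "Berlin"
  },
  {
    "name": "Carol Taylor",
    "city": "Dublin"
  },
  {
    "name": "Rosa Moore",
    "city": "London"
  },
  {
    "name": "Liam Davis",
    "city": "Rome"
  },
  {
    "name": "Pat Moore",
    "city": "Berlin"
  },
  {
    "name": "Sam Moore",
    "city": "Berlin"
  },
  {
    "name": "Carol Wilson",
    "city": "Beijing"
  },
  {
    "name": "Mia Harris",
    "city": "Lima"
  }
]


Counting 'city' values across 12 records:

  Berlin: 4 ####
  Dublin: 2 ##
  Beijing: 2 ##
  Sydney: 1 #
  London: 1 #
  Rome: 1 #
  Lima: 1 #

Most common: Berlin (4 times)

Berlin (4 times)


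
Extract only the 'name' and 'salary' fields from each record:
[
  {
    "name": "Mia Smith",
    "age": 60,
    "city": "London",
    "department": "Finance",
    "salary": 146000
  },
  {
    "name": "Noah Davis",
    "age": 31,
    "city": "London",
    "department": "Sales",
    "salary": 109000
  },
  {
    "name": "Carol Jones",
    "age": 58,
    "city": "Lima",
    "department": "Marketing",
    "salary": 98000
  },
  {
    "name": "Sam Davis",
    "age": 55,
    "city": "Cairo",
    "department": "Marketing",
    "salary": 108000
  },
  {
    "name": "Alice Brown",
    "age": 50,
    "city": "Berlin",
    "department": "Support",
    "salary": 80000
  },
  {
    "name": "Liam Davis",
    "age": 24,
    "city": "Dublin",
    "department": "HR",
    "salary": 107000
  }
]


Original: 6 records with fields: name, age, city, department, salary
Keep: ['name', 'salary']
Drop: ['age', 'city', 'department']
Result: 6 records, 2 fields each

[
  {
    "name": "Mia Smith",
    "salary": 146000
  },
  {
    "name": "Noah Davis",
    "salary": 109000
  },
  {
    "name": "Carol Jones",
    "salary": 98000
  },
  {
    "name": "Sam Davis",
    "salary": 108000
  },
  {
    "name": "Alice Brown",
    "salary": 80000
  },
  {
    "name": "Liam Davis",
    "salary": 107000
  }
]


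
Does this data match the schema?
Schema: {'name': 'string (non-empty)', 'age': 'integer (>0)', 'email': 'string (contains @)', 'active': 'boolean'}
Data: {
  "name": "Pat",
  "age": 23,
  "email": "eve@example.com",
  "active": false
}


Validating each field against schema:
  name: OK (non-empty string)
  age: OK (positive integer)
  email: OK (string with @)
  active: OK (boolean)

Result: VALID

VALID


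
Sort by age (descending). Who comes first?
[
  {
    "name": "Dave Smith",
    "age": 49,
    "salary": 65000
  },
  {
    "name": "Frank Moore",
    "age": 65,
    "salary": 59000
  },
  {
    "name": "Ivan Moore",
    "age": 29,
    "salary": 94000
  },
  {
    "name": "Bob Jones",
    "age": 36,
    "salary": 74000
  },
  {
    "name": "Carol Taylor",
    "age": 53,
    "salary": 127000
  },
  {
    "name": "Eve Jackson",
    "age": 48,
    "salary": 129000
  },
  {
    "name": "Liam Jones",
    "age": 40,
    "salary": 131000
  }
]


Sort by: age (descending)

Sorted order:
  1. Frank Moore (age = 65)
  2. Carol Taylor (age = 53)
  3. Dave Smith (age = 49)
  4. Eve Jackson (age = 48)
  5. Liam Jones (age = 40)
  6. Bob Jones (age = 36)
  7. Ivan Moore (age = 29)

First: Frank Moore

Frank Moore


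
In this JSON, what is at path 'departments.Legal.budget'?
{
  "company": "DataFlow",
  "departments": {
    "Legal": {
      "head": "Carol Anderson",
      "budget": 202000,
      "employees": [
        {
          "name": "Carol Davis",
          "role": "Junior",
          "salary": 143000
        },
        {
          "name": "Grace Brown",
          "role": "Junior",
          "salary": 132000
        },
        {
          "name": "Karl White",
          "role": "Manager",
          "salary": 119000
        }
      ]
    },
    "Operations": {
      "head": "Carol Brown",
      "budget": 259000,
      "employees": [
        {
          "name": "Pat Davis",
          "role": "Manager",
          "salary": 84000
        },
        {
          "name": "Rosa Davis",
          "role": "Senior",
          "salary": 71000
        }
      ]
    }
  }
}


Path: departments.Legal.budget

Navigate:
  -> departments
  -> Legal
  -> budget = 202000

202000


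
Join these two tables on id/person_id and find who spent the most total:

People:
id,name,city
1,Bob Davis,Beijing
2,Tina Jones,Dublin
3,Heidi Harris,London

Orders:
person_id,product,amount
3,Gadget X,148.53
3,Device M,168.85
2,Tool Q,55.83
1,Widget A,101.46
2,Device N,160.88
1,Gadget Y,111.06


Join on: people.id = orders.person_id

Joined rows:
  Heidi Harris (London) bought Gadget X for $148.53
  Heidi Harris (London) bought Device M for $168.85
  Tina Jones (Dublin) bought Tool Q for $55.83
  Bob Davis (Beijing) bought Widget A for $101.46
  Tina Jones (Dublin) bought Device N for $160.88
  Bob Davis (Beijing) bought Gadget Y for $111.06

Total per person:
  Heidi Harris: $317.38
  Tina Jones: $216.71
  Bob Davis: $212.52

Top spender: Heidi Harris ($317.38)

Heidi Harris ($317.38)


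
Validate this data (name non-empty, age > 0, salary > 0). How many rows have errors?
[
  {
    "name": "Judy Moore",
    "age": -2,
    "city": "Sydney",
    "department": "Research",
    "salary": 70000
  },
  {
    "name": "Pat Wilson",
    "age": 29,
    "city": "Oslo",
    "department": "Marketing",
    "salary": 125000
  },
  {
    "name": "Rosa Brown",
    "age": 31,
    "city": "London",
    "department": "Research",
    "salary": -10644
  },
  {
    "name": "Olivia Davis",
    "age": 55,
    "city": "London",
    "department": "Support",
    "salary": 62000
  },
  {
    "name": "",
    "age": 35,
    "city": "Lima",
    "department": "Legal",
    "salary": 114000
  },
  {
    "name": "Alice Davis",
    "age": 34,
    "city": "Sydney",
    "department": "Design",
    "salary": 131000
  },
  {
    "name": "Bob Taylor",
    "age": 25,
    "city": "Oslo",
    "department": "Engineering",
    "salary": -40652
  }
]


Validating 7 records:
Rules: name non-empty, age > 0, salary > 0

  Row 1 (Judy Moore): negative age: -2
  Row 2 (Pat Wilson): OK
  Row 3 (Rosa Brown): negative salary: -10644
  Row 4 (Olivia Davis): OK
  Row 5 (???): empty name
  Row 6 (Alice Davis): OK
  Row 7 (Bob Taylor): negative salary: -40652

Total errors: 4

4 errors


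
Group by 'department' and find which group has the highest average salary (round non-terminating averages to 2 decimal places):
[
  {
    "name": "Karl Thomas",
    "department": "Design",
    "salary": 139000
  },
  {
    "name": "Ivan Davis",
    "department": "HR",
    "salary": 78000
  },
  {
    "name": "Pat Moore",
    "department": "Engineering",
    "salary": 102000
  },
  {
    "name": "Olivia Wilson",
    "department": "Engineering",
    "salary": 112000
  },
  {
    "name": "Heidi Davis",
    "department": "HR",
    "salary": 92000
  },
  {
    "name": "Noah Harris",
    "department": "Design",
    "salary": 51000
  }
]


Group by: department

Groups:
  Design: 2 people, avg salary = 190000/2 = $95000
  Engineering: 2 people, avg salary = 214000/2 = $107000
  HR: 2 people, avg salary = 170000/2 = $85000

Highest average salary: Engineering ($107000)

Engineering ($107000)


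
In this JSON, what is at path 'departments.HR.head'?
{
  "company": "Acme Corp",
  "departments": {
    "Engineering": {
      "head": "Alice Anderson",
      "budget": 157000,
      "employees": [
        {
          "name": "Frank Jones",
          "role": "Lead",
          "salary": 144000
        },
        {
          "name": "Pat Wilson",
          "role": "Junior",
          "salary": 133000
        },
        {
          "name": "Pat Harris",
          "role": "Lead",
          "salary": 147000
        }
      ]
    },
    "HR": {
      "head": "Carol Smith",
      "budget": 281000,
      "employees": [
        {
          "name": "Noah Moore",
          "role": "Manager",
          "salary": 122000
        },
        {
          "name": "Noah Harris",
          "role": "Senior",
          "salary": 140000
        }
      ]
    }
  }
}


Path: departments.HR.head

Navigate:
  -> departments
  -> HR
  -> head = 'Carol Smith'

Carol Smith
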